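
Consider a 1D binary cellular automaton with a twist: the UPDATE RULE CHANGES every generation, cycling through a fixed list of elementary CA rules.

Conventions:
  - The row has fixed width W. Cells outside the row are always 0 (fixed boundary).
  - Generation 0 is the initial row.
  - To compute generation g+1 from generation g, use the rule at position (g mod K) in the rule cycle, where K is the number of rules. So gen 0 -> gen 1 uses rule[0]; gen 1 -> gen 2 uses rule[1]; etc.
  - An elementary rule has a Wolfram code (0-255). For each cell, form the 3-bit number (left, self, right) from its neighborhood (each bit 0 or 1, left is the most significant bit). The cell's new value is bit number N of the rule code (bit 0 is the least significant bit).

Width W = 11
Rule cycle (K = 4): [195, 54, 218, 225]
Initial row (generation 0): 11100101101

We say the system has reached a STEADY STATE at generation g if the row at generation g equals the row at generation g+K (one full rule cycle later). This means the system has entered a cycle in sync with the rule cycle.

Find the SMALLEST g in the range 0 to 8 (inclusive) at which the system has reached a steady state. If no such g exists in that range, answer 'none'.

Gen 0: 11100101101
Gen 1 (rule 195): 01101000100
Gen 2 (rule 54): 10011101110
Gen 3 (rule 218): 01111101111
Gen 4 (rule 225): 00111110111
Gen 5 (rule 195): 11011110011
Gen 6 (rule 54): 00100001100
Gen 7 (rule 218): 01010011110
Gen 8 (rule 225): 00100001110
Gen 9 (rule 195): 11001110110
Gen 10 (rule 54): 00110001001
Gen 11 (rule 218): 01111010110
Gen 12 (rule 225): 00111101010

Answer: none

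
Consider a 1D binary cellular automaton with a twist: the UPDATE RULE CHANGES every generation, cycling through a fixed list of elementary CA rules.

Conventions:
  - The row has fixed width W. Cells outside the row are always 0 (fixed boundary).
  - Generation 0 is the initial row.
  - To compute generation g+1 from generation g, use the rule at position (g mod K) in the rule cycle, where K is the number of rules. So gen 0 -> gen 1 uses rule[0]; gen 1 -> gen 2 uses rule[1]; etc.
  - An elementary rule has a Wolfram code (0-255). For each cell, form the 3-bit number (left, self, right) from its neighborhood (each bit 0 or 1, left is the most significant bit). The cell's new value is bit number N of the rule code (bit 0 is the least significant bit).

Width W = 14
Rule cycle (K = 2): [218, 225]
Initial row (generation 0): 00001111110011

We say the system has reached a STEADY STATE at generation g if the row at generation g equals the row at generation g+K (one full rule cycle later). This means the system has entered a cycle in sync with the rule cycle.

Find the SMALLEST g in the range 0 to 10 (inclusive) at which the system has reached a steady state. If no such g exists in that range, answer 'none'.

Gen 0: 00001111110011
Gen 1 (rule 218): 00011111111111
Gen 2 (rule 225): 11001111111111
Gen 3 (rule 218): 11111111111111
Gen 4 (rule 225): 01111111111111
Gen 5 (rule 218): 11111111111111
Gen 6 (rule 225): 01111111111111
Gen 7 (rule 218): 11111111111111
Gen 8 (rule 225): 01111111111111
Gen 9 (rule 218): 11111111111111
Gen 10 (rule 225): 01111111111111
Gen 11 (rule 218): 11111111111111
Gen 12 (rule 225): 01111111111111

Answer: 3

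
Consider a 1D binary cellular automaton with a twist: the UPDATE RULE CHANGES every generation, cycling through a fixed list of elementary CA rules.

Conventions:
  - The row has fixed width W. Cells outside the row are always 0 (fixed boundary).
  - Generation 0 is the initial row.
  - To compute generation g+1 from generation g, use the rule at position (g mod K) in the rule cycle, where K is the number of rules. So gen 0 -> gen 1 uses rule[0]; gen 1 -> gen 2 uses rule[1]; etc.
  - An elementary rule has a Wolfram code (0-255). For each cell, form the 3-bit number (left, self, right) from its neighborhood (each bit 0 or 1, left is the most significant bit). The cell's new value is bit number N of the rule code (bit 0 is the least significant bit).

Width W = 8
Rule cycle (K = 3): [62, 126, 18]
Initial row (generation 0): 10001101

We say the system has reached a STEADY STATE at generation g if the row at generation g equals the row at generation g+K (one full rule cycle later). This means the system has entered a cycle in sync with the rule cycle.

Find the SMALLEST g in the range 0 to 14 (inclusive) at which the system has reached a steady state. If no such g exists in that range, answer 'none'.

Answer: 3

Derivation:
Gen 0: 10001101
Gen 1 (rule 62): 11011011
Gen 2 (rule 126): 11111111
Gen 3 (rule 18): 00000000
Gen 4 (rule 62): 00000000
Gen 5 (rule 126): 00000000
Gen 6 (rule 18): 00000000
Gen 7 (rule 62): 00000000
Gen 8 (rule 126): 00000000
Gen 9 (rule 18): 00000000
Gen 10 (rule 62): 00000000
Gen 11 (rule 126): 00000000
Gen 12 (rule 18): 00000000
Gen 13 (rule 62): 00000000
Gen 14 (rule 126): 00000000
Gen 15 (rule 18): 00000000
Gen 16 (rule 62): 00000000
Gen 17 (rule 126): 00000000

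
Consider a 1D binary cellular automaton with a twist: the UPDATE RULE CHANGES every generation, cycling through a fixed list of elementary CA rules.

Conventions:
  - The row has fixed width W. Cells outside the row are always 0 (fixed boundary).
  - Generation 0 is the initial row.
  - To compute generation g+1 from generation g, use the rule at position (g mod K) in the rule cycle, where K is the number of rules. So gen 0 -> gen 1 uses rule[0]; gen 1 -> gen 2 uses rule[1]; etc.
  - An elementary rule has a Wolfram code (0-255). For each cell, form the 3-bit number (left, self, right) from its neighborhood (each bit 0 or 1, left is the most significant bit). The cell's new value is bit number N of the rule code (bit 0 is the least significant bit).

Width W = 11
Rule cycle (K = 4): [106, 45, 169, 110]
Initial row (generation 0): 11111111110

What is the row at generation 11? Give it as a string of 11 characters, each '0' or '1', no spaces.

Gen 0: 11111111110
Gen 1 (rule 106): 10000000010
Gen 2 (rule 45): 10111111010
Gen 3 (rule 169): 01111110100
Gen 4 (rule 110): 11000011100
Gen 5 (rule 106): 11000110100
Gen 6 (rule 45): 10010101101
Gen 7 (rule 169): 00001011010
Gen 8 (rule 110): 00011111110
Gen 9 (rule 106): 00110000010
Gen 10 (rule 45): 10100111010
Gen 11 (rule 169): 01000110100

Answer: 01000110100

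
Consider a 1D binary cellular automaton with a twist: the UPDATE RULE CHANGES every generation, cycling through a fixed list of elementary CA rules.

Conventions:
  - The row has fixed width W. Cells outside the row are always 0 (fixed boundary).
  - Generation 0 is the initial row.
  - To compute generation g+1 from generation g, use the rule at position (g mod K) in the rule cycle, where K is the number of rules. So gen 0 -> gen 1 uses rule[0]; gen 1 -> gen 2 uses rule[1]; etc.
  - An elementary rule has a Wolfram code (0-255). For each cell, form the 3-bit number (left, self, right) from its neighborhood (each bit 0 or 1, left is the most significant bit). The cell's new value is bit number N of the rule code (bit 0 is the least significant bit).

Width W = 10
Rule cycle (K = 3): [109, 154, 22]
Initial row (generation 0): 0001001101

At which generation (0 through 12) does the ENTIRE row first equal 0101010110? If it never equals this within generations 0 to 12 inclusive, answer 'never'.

Answer: never

Derivation:
Gen 0: 0001001101
Gen 1 (rule 109): 1101001111
Gen 2 (rule 154): 1000111110
Gen 3 (rule 22): 1101000001
Gen 4 (rule 109): 1111011101
Gen 5 (rule 154): 1110011000
Gen 6 (rule 22): 0001100100
Gen 7 (rule 109): 1101100101
Gen 8 (rule 154): 1001011000
Gen 9 (rule 22): 1111000100
Gen 10 (rule 109): 1001010101
Gen 11 (rule 154): 0110000000
Gen 12 (rule 22): 1001000000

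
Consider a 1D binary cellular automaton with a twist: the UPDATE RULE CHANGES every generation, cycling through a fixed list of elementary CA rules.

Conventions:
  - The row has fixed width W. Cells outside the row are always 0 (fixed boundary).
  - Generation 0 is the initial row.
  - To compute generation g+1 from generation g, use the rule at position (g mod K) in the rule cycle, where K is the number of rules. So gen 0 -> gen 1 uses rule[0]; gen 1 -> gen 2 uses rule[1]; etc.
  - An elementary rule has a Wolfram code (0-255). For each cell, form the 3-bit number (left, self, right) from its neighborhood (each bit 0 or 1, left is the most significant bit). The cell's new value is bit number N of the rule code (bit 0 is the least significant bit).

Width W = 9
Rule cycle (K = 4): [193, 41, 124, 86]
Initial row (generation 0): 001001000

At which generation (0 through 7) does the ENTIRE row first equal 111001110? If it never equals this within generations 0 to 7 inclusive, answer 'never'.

Answer: never

Derivation:
Gen 0: 001001000
Gen 1 (rule 193): 100000011
Gen 2 (rule 41): 001111010
Gen 3 (rule 124): 001001111
Gen 4 (rule 86): 011110001
Gen 5 (rule 193): 001110100
Gen 6 (rule 41): 101001001
Gen 7 (rule 124): 111101101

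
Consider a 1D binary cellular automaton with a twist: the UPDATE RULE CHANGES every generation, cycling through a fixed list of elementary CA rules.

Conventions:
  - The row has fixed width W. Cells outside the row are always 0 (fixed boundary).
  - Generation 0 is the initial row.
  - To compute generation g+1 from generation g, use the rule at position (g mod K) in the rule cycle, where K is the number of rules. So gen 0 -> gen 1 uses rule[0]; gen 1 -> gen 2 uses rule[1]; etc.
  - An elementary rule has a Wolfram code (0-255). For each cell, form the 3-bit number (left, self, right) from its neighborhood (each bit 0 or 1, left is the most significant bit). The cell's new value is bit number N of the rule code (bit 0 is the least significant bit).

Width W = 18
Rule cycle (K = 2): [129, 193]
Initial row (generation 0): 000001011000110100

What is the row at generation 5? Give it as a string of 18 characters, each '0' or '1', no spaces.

Answer: 001000000111100011

Derivation:
Gen 0: 000001011000110100
Gen 1 (rule 129): 111100000010000001
Gen 2 (rule 193): 011101111000111100
Gen 3 (rule 129): 001000110010011001
Gen 4 (rule 193): 100010010000001000
Gen 5 (rule 129): 001000000111100011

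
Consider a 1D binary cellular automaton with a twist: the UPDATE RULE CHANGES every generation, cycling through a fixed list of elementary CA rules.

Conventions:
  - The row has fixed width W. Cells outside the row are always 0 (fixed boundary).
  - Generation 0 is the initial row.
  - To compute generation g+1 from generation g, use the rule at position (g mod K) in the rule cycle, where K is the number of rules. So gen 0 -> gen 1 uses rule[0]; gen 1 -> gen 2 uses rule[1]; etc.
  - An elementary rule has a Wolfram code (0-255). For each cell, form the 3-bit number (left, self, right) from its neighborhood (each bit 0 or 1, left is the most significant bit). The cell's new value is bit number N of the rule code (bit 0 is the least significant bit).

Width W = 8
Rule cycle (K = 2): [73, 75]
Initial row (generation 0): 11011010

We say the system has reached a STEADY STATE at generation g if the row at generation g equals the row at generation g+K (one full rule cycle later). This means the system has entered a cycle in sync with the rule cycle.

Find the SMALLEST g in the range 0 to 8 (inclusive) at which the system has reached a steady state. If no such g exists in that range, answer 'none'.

Answer: 2

Derivation:
Gen 0: 11011010
Gen 1 (rule 73): 11011000
Gen 2 (rule 75): 11011011
Gen 3 (rule 73): 11011011
Gen 4 (rule 75): 11011011
Gen 5 (rule 73): 11011011
Gen 6 (rule 75): 11011011
Gen 7 (rule 73): 11011011
Gen 8 (rule 75): 11011011
Gen 9 (rule 73): 11011011
Gen 10 (rule 75): 11011011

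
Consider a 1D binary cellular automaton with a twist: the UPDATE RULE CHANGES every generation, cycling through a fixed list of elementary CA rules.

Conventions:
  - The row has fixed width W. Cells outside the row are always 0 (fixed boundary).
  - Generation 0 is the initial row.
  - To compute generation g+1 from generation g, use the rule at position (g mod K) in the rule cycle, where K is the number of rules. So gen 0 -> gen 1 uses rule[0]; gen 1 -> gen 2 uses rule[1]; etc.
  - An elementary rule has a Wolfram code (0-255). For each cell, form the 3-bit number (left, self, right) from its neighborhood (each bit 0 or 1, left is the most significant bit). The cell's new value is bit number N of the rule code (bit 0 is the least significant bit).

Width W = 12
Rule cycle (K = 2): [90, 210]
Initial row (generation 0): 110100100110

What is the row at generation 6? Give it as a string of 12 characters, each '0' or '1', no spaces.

Answer: 000111001101

Derivation:
Gen 0: 110100100110
Gen 1 (rule 90): 110011011111
Gen 2 (rule 210): 011101001111
Gen 3 (rule 90): 110100111001
Gen 4 (rule 210): 010011011110
Gen 5 (rule 90): 101111010011
Gen 6 (rule 210): 000111001101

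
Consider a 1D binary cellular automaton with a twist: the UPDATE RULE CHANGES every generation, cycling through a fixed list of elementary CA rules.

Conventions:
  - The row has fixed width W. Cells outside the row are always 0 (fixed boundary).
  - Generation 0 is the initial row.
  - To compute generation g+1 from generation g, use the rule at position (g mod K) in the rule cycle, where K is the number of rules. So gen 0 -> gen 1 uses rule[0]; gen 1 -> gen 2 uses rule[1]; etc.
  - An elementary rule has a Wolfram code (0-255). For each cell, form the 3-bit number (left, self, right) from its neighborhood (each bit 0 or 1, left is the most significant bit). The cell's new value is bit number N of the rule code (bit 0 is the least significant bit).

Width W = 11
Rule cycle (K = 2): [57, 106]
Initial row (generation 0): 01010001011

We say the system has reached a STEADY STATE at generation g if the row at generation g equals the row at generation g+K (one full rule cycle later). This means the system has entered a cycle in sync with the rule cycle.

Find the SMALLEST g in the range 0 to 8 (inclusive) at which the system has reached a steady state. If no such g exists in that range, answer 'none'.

Gen 0: 01010001011
Gen 1 (rule 57): 00101100110
Gen 2 (rule 106): 01011101110
Gen 3 (rule 57): 00110011001
Gen 4 (rule 106): 01110111010
Gen 5 (rule 57): 01001100101
Gen 6 (rule 106): 10011101010
Gen 7 (rule 57): 01010010101
Gen 8 (rule 106): 10100101010
Gen 9 (rule 57): 01010010101
Gen 10 (rule 106): 10100101010

Answer: 7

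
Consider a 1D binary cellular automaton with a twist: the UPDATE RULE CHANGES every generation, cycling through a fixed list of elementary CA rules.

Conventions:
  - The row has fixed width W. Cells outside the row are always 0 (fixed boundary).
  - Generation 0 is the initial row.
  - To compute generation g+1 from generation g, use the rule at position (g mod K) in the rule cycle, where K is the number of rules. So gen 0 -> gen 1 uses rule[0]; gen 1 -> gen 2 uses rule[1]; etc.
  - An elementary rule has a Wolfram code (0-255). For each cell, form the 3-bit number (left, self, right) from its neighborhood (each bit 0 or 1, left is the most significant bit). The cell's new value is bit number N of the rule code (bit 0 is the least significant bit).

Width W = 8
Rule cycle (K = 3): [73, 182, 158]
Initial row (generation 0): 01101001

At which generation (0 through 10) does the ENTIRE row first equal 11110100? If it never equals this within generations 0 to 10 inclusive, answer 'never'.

Gen 0: 01101001
Gen 1 (rule 73): 01100000
Gen 2 (rule 182): 10010000
Gen 3 (rule 158): 11111000
Gen 4 (rule 73): 10001011
Gen 5 (rule 182): 11011100
Gen 6 (rule 158): 10011010
Gen 7 (rule 73): 00011000
Gen 8 (rule 182): 00100100
Gen 9 (rule 158): 01111110
Gen 10 (rule 73): 01000010

Answer: never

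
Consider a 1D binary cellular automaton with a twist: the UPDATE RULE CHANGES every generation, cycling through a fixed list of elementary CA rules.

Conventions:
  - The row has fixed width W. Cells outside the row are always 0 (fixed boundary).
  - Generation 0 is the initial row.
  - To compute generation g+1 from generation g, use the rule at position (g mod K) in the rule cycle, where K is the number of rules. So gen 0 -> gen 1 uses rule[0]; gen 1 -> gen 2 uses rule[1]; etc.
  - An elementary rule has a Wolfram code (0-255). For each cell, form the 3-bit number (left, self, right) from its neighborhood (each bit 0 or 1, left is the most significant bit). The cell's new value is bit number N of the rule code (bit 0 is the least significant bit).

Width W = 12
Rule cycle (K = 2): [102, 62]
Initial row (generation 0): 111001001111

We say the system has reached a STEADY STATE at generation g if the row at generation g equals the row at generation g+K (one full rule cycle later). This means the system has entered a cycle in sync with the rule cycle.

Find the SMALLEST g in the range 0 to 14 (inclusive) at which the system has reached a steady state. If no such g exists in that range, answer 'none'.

Gen 0: 111001001111
Gen 1 (rule 102): 001011010001
Gen 2 (rule 62): 011110111011
Gen 3 (rule 102): 100011001101
Gen 4 (rule 62): 110110111011
Gen 5 (rule 102): 011011001101
Gen 6 (rule 62): 110110111011
Gen 7 (rule 102): 011011001101
Gen 8 (rule 62): 110110111011
Gen 9 (rule 102): 011011001101
Gen 10 (rule 62): 110110111011
Gen 11 (rule 102): 011011001101
Gen 12 (rule 62): 110110111011
Gen 13 (rule 102): 011011001101
Gen 14 (rule 62): 110110111011
Gen 15 (rule 102): 011011001101
Gen 16 (rule 62): 110110111011

Answer: 4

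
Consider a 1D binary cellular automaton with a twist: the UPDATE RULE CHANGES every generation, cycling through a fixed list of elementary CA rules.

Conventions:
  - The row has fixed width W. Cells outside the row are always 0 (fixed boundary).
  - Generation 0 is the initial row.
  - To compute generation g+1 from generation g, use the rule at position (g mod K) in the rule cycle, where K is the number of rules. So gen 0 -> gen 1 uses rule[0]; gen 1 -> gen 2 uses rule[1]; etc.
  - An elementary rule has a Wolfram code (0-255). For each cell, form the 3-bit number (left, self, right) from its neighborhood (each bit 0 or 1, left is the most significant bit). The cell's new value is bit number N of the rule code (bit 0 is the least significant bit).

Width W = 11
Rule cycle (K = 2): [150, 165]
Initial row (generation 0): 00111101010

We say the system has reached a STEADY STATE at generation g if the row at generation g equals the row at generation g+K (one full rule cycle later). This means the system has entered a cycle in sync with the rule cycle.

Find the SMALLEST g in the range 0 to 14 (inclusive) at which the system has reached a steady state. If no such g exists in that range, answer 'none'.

Answer: 13

Derivation:
Gen 0: 00111101010
Gen 1 (rule 150): 01011001011
Gen 2 (rule 165): 01100001100
Gen 3 (rule 150): 10010010010
Gen 4 (rule 165): 10010010010
Gen 5 (rule 150): 11111111111
Gen 6 (rule 165): 01111111110
Gen 7 (rule 150): 10111111101
Gen 8 (rule 165): 11011111011
Gen 9 (rule 150): 00001110000
Gen 10 (rule 165): 11100100111
Gen 11 (rule 150): 01011111010
Gen 12 (rule 165): 01101110110
Gen 13 (rule 150): 10000100001
Gen 14 (rule 165): 10110101101
Gen 15 (rule 150): 10000100001
Gen 16 (rule 165): 10110101101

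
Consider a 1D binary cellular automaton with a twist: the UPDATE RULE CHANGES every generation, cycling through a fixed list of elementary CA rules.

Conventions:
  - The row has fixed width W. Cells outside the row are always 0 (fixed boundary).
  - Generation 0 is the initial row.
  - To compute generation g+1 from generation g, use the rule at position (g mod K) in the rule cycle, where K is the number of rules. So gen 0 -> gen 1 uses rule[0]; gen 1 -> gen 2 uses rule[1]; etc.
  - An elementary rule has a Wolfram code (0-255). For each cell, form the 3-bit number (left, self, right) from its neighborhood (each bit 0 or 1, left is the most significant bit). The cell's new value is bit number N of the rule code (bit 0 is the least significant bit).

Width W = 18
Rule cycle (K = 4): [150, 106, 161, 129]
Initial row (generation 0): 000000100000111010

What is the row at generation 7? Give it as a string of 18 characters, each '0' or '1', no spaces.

Gen 0: 000000100000111010
Gen 1 (rule 150): 000001110001010011
Gen 2 (rule 106): 000011010010100111
Gen 3 (rule 161): 111000100001000010
Gen 4 (rule 129): 010010001100011000
Gen 5 (rule 150): 111111010010100100
Gen 6 (rule 106): 100001100101001000
Gen 7 (rule 161): 001100000010000011

Answer: 001100000010000011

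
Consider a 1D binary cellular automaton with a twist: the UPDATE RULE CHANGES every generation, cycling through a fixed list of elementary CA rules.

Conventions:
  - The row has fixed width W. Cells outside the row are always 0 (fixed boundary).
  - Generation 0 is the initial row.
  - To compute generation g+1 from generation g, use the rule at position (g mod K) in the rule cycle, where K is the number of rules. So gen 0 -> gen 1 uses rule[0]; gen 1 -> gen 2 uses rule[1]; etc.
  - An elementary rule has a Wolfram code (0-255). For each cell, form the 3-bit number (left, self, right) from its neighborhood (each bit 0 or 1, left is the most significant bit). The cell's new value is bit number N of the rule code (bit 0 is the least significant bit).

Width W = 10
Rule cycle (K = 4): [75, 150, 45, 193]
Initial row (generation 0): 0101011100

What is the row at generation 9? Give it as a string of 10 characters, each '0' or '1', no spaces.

Answer: 1111100001

Derivation:
Gen 0: 0101011100
Gen 1 (rule 75): 1000010101
Gen 2 (rule 150): 1100110101
Gen 3 (rule 45): 1000101111
Gen 4 (rule 193): 0010000111
Gen 5 (rule 75): 1100111101
Gen 6 (rule 150): 0011011001
Gen 7 (rule 45): 1010110001
Gen 8 (rule 193): 0000010100
Gen 9 (rule 75): 1111100001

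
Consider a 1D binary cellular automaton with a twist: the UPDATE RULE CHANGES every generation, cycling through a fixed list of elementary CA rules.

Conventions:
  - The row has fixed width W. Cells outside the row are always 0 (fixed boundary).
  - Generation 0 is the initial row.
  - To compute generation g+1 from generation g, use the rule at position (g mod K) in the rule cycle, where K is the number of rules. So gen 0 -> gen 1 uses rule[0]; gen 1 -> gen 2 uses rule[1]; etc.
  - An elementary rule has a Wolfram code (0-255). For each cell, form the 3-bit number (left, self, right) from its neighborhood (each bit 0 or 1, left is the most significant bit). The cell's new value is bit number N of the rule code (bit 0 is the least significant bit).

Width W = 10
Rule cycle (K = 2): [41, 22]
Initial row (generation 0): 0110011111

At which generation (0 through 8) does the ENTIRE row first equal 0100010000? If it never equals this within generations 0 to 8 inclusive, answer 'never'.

Answer: 1

Derivation:
Gen 0: 0110011111
Gen 1 (rule 41): 0100010000
Gen 2 (rule 22): 1110111000
Gen 3 (rule 41): 1001100011
Gen 4 (rule 22): 1110010100
Gen 5 (rule 41): 1000001001
Gen 6 (rule 22): 1100011111
Gen 7 (rule 41): 1001010000
Gen 8 (rule 22): 1111011000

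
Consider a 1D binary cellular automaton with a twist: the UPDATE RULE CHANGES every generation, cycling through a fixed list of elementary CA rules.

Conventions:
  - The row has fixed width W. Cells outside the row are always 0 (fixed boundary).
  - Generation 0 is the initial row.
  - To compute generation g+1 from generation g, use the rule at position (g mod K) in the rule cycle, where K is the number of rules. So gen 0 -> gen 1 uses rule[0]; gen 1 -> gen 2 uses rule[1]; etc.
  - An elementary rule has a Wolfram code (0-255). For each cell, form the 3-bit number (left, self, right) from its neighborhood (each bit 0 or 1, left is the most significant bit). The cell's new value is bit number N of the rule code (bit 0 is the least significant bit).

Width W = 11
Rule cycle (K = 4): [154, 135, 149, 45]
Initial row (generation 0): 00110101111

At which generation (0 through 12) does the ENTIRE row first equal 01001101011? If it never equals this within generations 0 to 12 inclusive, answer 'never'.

Answer: 12

Derivation:
Gen 0: 00110101111
Gen 1 (rule 154): 01100001110
Gen 2 (rule 135): 10001110100
Gen 3 (rule 149): 11100100111
Gen 4 (rule 45): 10000100100
Gen 5 (rule 154): 01001011010
Gen 6 (rule 135): 11011000010
Gen 7 (rule 149): 00000111011
Gen 8 (rule 45): 11110100110
Gen 9 (rule 154): 11100011101
Gen 10 (rule 135): 01001101001
Gen 11 (rule 149): 01100001101
Gen 12 (rule 45): 01001101011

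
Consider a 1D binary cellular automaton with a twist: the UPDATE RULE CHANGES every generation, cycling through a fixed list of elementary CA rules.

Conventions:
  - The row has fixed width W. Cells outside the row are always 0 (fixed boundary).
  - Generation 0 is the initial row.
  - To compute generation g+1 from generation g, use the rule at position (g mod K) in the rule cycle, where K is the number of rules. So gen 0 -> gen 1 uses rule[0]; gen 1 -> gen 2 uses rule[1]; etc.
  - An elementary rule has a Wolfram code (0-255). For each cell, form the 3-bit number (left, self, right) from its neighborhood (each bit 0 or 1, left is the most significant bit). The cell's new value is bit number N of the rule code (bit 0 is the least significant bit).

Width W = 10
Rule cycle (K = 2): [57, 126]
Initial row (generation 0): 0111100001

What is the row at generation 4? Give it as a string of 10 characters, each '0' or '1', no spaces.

Gen 0: 0111100001
Gen 1 (rule 57): 0100011100
Gen 2 (rule 126): 1110110110
Gen 3 (rule 57): 1001101101
Gen 4 (rule 126): 1111111111

Answer: 1111111111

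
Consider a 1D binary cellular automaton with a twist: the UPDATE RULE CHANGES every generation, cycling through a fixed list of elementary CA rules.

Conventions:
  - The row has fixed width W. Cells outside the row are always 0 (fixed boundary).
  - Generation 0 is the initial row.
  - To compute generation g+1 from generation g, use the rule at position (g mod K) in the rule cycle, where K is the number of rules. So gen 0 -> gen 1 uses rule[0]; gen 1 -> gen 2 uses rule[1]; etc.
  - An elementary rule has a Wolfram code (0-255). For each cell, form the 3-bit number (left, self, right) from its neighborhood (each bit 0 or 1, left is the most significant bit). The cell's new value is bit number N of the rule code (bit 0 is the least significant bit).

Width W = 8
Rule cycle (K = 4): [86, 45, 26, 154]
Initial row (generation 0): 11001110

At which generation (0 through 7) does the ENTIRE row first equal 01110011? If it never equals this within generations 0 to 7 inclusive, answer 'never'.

Answer: 1

Derivation:
Gen 0: 11001110
Gen 1 (rule 86): 01110011
Gen 2 (rule 45): 01000010
Gen 3 (rule 26): 10100101
Gen 4 (rule 154): 00011000
Gen 5 (rule 86): 00101100
Gen 6 (rule 45): 10111001
Gen 7 (rule 26): 00100110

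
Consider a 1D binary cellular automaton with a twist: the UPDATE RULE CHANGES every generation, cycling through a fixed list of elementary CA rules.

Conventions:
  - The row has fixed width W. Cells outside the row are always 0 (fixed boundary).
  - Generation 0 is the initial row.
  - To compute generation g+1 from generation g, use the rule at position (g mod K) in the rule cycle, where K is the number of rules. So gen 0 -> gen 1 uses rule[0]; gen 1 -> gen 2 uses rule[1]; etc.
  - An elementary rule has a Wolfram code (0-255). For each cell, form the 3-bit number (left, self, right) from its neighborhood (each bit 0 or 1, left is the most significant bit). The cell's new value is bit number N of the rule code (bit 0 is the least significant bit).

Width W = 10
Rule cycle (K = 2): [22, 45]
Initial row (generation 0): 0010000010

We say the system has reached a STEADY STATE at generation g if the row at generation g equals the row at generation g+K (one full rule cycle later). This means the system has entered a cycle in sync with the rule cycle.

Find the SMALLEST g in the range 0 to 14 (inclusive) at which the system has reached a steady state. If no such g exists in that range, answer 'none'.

Gen 0: 0010000010
Gen 1 (rule 22): 0111000111
Gen 2 (rule 45): 0100010100
Gen 3 (rule 22): 1110110110
Gen 4 (rule 45): 1001101100
Gen 5 (rule 22): 1110000010
Gen 6 (rule 45): 1000111010
Gen 7 (rule 22): 1101000011
Gen 8 (rule 45): 1011011010
Gen 9 (rule 22): 1000000011
Gen 10 (rule 45): 1011111010
Gen 11 (rule 22): 1000000011
Gen 12 (rule 45): 1011111010
Gen 13 (rule 22): 1000000011
Gen 14 (rule 45): 1011111010
Gen 15 (rule 22): 1000000011
Gen 16 (rule 45): 1011111010

Answer: 9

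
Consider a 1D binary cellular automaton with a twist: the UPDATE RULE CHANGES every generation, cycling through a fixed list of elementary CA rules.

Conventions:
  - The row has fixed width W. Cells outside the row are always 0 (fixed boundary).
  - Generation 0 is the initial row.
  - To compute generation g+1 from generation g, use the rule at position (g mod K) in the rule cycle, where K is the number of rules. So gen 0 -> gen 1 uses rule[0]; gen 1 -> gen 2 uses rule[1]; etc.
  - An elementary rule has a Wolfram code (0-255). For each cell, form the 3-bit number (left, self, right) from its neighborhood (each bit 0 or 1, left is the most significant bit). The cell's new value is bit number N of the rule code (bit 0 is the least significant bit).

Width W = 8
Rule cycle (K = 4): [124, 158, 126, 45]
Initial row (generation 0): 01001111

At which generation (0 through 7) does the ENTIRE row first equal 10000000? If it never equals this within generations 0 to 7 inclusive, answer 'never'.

Gen 0: 01001111
Gen 1 (rule 124): 01101001
Gen 2 (rule 158): 11001111
Gen 3 (rule 126): 11111001
Gen 4 (rule 45): 10000001
Gen 5 (rule 124): 11000001
Gen 6 (rule 158): 10100011
Gen 7 (rule 126): 11110111

Answer: never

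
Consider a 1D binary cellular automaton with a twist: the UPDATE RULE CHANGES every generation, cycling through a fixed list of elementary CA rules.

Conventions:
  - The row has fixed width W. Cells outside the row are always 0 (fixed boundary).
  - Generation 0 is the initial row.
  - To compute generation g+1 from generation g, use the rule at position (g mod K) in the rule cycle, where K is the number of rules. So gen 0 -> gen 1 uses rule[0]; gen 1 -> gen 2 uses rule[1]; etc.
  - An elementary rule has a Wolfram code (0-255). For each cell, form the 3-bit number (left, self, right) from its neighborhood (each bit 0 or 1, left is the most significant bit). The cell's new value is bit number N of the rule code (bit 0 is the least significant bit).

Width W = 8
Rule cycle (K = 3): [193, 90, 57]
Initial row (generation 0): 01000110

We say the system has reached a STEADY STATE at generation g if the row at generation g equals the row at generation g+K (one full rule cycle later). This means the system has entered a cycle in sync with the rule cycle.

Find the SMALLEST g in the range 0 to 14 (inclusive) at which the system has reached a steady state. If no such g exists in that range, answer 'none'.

Gen 0: 01000110
Gen 1 (rule 193): 00010010
Gen 2 (rule 90): 00101101
Gen 3 (rule 57): 10011010
Gen 4 (rule 193): 00001000
Gen 5 (rule 90): 00010100
Gen 6 (rule 57): 11001011
Gen 7 (rule 193): 01000001
Gen 8 (rule 90): 10100010
Gen 9 (rule 57): 01011001
Gen 10 (rule 193): 00001000
Gen 11 (rule 90): 00010100
Gen 12 (rule 57): 11001011
Gen 13 (rule 193): 01000001
Gen 14 (rule 90): 10100010
Gen 15 (rule 57): 01011001
Gen 16 (rule 193): 00001000
Gen 17 (rule 90): 00010100

Answer: none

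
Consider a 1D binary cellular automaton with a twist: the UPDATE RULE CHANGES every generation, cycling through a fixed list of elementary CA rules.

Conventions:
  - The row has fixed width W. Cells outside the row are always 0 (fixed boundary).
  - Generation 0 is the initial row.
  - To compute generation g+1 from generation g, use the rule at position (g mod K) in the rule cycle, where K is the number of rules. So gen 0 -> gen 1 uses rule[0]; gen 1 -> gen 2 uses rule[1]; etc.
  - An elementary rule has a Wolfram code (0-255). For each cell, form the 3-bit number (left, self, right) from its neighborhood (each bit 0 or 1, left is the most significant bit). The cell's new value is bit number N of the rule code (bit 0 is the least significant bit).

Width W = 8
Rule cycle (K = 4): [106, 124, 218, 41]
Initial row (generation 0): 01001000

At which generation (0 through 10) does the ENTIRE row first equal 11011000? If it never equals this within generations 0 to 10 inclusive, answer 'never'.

Gen 0: 01001000
Gen 1 (rule 106): 10010000
Gen 2 (rule 124): 11011000
Gen 3 (rule 218): 11011100
Gen 4 (rule 41): 10110001
Gen 5 (rule 106): 01110010
Gen 6 (rule 124): 01011011
Gen 7 (rule 218): 10011011
Gen 8 (rule 41): 00010110
Gen 9 (rule 106): 00101110
Gen 10 (rule 124): 00111011

Answer: 2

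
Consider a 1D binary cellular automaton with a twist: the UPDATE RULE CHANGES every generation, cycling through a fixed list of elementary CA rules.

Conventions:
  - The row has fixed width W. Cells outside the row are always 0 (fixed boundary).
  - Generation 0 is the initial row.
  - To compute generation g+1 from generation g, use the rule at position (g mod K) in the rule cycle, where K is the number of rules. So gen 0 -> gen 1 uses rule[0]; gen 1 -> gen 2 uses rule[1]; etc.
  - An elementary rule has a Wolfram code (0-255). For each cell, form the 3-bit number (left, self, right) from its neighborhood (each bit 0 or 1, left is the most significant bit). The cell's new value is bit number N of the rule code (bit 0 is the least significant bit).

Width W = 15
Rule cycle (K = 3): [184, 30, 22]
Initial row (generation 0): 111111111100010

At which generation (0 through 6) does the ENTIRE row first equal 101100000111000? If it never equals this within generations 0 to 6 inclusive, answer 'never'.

Gen 0: 111111111100010
Gen 1 (rule 184): 111111111010001
Gen 2 (rule 30): 100000000011011
Gen 3 (rule 22): 110000000100000
Gen 4 (rule 184): 101000000010000
Gen 5 (rule 30): 101100000111000
Gen 6 (rule 22): 100010001000100

Answer: 5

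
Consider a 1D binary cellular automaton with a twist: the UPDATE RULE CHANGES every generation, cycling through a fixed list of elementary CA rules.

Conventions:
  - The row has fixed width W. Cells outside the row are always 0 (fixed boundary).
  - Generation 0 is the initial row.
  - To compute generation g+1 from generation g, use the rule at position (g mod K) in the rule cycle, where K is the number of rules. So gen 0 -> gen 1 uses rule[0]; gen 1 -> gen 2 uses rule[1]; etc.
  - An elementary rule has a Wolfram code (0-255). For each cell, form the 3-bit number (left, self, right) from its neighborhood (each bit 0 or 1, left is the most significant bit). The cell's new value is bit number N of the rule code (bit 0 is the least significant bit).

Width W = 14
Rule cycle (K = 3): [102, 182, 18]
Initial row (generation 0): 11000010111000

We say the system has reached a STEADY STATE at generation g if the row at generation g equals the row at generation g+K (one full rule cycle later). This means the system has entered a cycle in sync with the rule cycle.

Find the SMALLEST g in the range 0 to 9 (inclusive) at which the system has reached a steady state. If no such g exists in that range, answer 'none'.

Answer: none

Derivation:
Gen 0: 11000010111000
Gen 1 (rule 102): 01000111001000
Gen 2 (rule 182): 11101010111100
Gen 3 (rule 18): 00000000000010
Gen 4 (rule 102): 00000000000110
Gen 5 (rule 182): 00000000001001
Gen 6 (rule 18): 00000000010110
Gen 7 (rule 102): 00000000111010
Gen 8 (rule 182): 00000001010111
Gen 9 (rule 18): 00000010000000
Gen 10 (rule 102): 00000110000000
Gen 11 (rule 182): 00001001000000
Gen 12 (rule 18): 00010110100000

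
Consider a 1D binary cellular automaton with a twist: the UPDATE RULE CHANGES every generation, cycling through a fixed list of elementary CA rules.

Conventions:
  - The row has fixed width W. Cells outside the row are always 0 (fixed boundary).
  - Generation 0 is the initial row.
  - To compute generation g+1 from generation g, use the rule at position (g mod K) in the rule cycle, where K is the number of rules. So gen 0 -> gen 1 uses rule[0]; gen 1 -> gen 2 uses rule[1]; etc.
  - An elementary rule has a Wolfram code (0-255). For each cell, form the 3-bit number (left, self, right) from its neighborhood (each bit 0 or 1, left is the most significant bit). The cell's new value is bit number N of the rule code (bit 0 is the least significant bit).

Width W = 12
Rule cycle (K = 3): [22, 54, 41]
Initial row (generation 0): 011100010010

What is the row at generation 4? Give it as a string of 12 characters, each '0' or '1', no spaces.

Gen 0: 011100010010
Gen 1 (rule 22): 100010111111
Gen 2 (rule 54): 110111000000
Gen 3 (rule 41): 101100011111
Gen 4 (rule 22): 100010100000

Answer: 100010100000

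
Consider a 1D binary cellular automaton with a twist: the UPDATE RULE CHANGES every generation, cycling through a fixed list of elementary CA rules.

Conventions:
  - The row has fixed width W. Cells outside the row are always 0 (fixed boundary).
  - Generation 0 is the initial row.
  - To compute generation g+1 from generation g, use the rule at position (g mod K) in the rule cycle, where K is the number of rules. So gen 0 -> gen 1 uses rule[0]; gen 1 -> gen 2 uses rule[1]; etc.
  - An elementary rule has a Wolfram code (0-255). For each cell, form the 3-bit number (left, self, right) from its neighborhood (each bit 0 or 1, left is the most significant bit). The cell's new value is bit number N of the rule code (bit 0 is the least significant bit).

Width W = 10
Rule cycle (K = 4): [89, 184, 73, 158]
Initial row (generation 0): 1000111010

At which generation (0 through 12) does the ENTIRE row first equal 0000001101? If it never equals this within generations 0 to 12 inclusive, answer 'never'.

Gen 0: 1000111010
Gen 1 (rule 89): 0110101001
Gen 2 (rule 184): 0101010100
Gen 3 (rule 73): 0000000001
Gen 4 (rule 158): 0000000011
Gen 5 (rule 89): 1111111011
Gen 6 (rule 184): 1111110110
Gen 7 (rule 73): 1000010110
Gen 8 (rule 158): 1100110101
Gen 9 (rule 89): 1110110000
Gen 10 (rule 184): 1101101000
Gen 11 (rule 73): 1101100011
Gen 12 (rule 158): 1001010110

Answer: never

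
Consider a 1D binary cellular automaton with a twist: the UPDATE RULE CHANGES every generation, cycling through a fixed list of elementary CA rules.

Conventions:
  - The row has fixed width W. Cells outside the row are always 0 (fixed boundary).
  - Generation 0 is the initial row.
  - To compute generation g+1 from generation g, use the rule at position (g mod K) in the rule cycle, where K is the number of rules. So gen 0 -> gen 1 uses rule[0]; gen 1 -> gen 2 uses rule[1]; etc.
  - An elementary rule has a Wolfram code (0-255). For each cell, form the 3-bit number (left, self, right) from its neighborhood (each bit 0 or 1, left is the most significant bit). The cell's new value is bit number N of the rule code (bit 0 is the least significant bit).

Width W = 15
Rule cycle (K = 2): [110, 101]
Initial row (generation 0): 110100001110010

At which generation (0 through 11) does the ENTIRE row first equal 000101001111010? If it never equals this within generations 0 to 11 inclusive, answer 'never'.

Gen 0: 110100001110010
Gen 1 (rule 110): 111100011010110
Gen 2 (rule 101): 000101001111010
Gen 3 (rule 110): 001111011001110
Gen 4 (rule 101): 100001101000010
Gen 5 (rule 110): 100011111000110
Gen 6 (rule 101): 101000001010010
Gen 7 (rule 110): 111000011110110
Gen 8 (rule 101): 001011000011010
Gen 9 (rule 110): 011111000111110
Gen 10 (rule 101): 000001010000010
Gen 11 (rule 110): 000011110000110

Answer: 2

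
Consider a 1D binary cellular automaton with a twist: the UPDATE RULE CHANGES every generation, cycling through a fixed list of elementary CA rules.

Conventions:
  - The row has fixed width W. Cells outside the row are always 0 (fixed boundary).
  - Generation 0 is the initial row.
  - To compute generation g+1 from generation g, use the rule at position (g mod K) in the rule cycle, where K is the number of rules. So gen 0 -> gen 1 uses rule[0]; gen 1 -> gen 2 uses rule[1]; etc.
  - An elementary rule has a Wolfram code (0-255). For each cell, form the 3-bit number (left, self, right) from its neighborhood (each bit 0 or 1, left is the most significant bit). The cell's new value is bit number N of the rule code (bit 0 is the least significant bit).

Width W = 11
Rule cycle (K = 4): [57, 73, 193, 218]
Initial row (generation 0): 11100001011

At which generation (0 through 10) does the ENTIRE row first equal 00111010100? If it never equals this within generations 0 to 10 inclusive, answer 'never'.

Gen 0: 11100001011
Gen 1 (rule 57): 10011100110
Gen 2 (rule 73): 00010100110
Gen 3 (rule 193): 11000000010
Gen 4 (rule 218): 11100000101
Gen 5 (rule 57): 10011110010
Gen 6 (rule 73): 00010010000
Gen 7 (rule 193): 11000000111
Gen 8 (rule 218): 11100001111
Gen 9 (rule 57): 10011101000
Gen 10 (rule 73): 00010100011

Answer: never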